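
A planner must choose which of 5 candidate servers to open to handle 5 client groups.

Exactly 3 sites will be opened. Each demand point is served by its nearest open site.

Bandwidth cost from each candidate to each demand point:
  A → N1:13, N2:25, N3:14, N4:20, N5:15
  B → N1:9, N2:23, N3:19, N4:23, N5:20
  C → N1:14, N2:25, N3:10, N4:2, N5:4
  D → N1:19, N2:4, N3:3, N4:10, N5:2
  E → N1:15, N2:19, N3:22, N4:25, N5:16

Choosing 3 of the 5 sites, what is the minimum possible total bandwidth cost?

Open {B, C, D}.
  N1→B 9, N2→D 4, N3→D 3, N4→C 2, N5→D 2  ⇒ total 20.
Compare {A, C, D}: total 24.
Compare {C, D, E}: total 25.
No size-3 selection does better; minimum is 20.

20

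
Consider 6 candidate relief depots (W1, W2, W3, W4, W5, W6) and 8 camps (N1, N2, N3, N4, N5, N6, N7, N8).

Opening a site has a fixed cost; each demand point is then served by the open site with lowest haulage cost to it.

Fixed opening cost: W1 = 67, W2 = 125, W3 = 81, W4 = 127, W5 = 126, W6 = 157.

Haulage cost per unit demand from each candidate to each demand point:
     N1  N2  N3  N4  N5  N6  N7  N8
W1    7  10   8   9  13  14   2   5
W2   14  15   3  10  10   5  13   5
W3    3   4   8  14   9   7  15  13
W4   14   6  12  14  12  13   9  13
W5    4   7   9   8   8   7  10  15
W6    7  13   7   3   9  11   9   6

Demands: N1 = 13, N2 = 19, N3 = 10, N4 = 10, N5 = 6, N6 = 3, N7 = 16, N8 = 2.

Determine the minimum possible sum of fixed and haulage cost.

550

Open {W1, W3}: assign each demand point to its cheapest open site.
  N1→W3 13×3=39, N2→W3 19×4=76, N3→W1 10×8=80, N4→W1 10×9=90, N5→W3 6×9=54, N6→W3 3×7=21, N7→W1 16×2=32, N8→W1 2×5=10
  haulage cost 402, fixed 148 → total 550.
Compare {W1, W2, W3}: haulage cost 346 + fixed 273 = 619.
Compare {W1, W3, W6}: haulage cost 332 + fixed 305 = 637.
Compare {W1, W5}: haulage cost 456 + fixed 193 = 649.
All other subsets cost ≥ 619. Minimum total cost: 550.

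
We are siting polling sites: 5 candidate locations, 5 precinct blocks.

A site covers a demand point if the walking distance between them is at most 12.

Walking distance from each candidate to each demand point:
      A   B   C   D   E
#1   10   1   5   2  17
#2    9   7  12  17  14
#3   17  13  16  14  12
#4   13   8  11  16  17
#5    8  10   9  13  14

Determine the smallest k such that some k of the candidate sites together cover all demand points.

Coverage sets (demand points within 12 of each site):
  #1: {A, B, C, D}
  #2: {A, B, C}
  #3: {E}
  #4: {B, C}
  #5: {A, B, C}
No single site covers all 5 demand points.
But {#1, #3} covers everything, so the minimum is 2.

2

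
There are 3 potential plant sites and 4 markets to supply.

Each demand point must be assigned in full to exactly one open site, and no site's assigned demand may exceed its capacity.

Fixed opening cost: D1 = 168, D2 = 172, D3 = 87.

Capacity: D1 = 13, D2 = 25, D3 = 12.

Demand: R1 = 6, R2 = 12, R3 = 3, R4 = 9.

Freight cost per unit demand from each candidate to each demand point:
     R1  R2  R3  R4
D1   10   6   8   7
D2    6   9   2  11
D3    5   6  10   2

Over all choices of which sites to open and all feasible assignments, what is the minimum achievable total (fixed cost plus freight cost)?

427

Open {D2, D3}; cheapest assignment that respects the capacities:
  D2 (cap 25, load 21): R1, R2, R3 — cost 6×6 + 12×9 + 3×2 = 150
  D3 (cap 12, load 9): R4 — cost 9×2 = 18
  Shipping 168, fixed 259 → total 427.
  Any other capacity-feasible assignment to {D2, D3} ships for at least 168.
Compare {D1, D2}: its best feasible assignment gives total 553.
Compare {D1, D2, D3}: its best feasible assignment gives total 559.
Every other set of open sites that can feasibly serve all demand totals ≥ 553 even under its best assignment. Minimum: 427.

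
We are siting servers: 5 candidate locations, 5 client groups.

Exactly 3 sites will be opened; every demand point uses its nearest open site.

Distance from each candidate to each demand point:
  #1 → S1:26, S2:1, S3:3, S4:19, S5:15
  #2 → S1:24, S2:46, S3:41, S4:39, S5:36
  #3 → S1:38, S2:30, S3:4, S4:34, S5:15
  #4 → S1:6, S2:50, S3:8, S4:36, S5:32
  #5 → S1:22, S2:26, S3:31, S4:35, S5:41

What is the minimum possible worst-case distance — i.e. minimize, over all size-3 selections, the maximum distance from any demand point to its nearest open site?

Open {#1, #2, #4}.
  Farthest demand point is S4 at distance 19 (to #1); all others are ≤ 19.
With {#1, #3, #4} the worst case is 19.
With {#1, #4, #5} the worst case is 19.
No size-3 selection achieves below 19.

19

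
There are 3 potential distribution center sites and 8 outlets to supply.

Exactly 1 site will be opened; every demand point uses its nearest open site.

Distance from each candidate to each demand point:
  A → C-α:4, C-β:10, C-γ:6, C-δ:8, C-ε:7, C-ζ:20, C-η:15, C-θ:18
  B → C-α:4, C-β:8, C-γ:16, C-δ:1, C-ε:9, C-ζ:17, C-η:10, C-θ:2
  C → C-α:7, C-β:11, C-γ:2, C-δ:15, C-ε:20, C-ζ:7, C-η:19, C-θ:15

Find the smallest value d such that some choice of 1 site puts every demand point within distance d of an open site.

17

Open {B}.
  Farthest demand point is C-ζ at distance 17 (to B); all others are ≤ 17.
With {A} the worst case is 20.
With {C} the worst case is 20.
No size-1 selection achieves below 17.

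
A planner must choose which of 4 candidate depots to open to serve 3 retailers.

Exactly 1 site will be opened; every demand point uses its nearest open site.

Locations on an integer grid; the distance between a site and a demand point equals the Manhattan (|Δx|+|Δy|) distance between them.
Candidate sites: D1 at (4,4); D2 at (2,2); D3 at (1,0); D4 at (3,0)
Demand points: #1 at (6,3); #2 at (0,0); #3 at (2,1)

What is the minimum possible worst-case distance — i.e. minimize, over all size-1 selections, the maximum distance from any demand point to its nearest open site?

5

Open {D2}.
  Farthest demand point is #1 at distance 5 (to D2); all others are ≤ 5.
With {D4} the worst case is 6.
With {D1} the worst case is 8.
No size-1 selection achieves below 5.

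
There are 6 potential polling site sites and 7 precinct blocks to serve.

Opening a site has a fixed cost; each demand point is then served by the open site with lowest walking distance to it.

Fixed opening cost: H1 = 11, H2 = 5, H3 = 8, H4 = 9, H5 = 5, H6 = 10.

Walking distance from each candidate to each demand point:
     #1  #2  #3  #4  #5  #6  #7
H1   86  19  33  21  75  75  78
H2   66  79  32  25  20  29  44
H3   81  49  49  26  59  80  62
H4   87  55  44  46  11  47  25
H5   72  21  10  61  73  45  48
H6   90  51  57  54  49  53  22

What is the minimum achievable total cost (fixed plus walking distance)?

Open {H2, H4, H5}: assign each demand point to its cheapest open site.
  #1→H2 66, #2→H5 21, #3→H5 10, #4→H2 25, #5→H4 11, #6→H2 29, #7→H4 25
  walking distance 187, fixed 19 → total 206.
Compare {H1, H2, H4, H5}: walking distance 181 + fixed 30 = 211.
Compare {H2, H5, H6}: walking distance 193 + fixed 20 = 213.
Compare {H2, H4, H5, H6}: walking distance 184 + fixed 29 = 213.
All other subsets cost ≥ 211. Minimum total cost: 206.

206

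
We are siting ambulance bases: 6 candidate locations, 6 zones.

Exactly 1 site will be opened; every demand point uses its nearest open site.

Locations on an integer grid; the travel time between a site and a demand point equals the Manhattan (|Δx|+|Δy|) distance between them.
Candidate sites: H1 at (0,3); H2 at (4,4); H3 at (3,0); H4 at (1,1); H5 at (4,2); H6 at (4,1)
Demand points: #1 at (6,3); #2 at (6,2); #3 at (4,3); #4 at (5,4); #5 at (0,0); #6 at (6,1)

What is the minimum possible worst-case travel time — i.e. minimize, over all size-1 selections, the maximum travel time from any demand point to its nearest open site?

Open {H6}.
  Farthest demand point is #5 at travel time 5 (to H6); all others are ≤ 5.
With {H3} the worst case is 6.
With {H5} the worst case is 6.
No size-1 selection achieves below 5.

5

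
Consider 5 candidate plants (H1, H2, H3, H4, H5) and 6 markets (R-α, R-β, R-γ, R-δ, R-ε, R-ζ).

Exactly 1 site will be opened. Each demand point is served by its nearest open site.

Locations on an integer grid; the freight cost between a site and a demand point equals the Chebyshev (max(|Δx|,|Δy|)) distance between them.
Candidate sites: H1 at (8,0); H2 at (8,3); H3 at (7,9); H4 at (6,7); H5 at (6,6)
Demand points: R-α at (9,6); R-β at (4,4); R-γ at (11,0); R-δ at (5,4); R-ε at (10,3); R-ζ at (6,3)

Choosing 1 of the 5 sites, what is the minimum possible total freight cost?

Open {H2}.
  R-α→H2 3, R-β→H2 4, R-γ→H2 3, R-δ→H2 3, R-ε→H2 2, R-ζ→H2 2  ⇒ total 17.
Compare {H5}: total 20.
Compare {H1}: total 23.
No size-1 selection does better; minimum is 17.

17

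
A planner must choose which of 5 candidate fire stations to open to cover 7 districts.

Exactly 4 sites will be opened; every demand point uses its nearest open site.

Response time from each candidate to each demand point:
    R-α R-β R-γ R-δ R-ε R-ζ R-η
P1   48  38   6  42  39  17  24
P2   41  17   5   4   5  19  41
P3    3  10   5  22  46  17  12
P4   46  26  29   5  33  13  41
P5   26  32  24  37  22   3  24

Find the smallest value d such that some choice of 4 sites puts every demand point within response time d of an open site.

Open {P1, P2, P3, P5}.
  Farthest demand point is R-η at response time 12 (to P3); all others are ≤ 12.
With {P2, P3, P4, P5} the worst case is 12.
With {P1, P2, P3, P4} the worst case is 13.
No size-4 selection achieves below 12.

12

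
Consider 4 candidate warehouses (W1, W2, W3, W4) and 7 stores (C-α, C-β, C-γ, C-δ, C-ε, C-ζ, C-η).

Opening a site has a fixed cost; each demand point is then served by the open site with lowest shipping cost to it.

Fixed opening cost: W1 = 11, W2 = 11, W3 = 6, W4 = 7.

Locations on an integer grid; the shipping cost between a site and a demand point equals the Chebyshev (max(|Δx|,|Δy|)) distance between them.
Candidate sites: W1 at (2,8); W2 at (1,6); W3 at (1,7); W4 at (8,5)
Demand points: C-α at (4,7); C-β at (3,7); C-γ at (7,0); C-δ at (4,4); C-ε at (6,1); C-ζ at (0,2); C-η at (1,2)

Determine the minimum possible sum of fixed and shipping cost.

Open {W3}: assign each demand point to its cheapest open site.
  C-α→W3 3, C-β→W3 2, C-γ→W3 7, C-δ→W3 3, C-ε→W3 6, C-ζ→W3 5, C-η→W3 5
  shipping cost 31, fixed 6 → total 37.
Compare {W2}: shipping cost 27 + fixed 11 = 38.
Compare {W3, W4}: shipping cost 27 + fixed 13 = 40.
Compare {W2, W4}: shipping cost 25 + fixed 18 = 43.
All other subsets cost ≥ 38. Minimum total cost: 37.

37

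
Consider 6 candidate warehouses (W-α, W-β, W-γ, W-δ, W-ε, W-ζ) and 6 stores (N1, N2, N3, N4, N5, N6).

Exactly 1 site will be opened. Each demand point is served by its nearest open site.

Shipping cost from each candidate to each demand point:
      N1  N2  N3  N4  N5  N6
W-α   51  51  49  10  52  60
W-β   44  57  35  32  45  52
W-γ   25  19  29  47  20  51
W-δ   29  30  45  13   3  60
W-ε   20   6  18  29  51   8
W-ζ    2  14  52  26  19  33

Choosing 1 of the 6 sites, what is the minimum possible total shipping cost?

132

Open {W-ε}.
  N1→W-ε 20, N2→W-ε 6, N3→W-ε 18, N4→W-ε 29, N5→W-ε 51, N6→W-ε 8  ⇒ total 132.
Compare {W-ζ}: total 146.
Compare {W-δ}: total 180.
No size-1 selection does better; minimum is 132.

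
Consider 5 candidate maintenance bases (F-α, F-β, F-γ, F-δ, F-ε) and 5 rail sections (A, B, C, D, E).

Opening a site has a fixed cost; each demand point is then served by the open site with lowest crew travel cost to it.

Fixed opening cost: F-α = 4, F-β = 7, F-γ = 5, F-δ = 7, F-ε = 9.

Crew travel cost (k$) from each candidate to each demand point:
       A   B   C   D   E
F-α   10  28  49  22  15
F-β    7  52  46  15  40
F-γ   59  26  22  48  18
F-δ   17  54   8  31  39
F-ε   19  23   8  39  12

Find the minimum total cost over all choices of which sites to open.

81

Open {F-β, F-ε}: assign each demand point to its cheapest open site.
  A→F-β 7, B→F-ε 23, C→F-ε 8, D→F-β 15, E→F-ε 12
  crew travel cost 65, fixed 16 → total 81.
Compare {F-α, F-β, F-ε}: crew travel cost 65 + fixed 20 = 85.
Compare {F-β, F-γ, F-ε}: crew travel cost 65 + fixed 21 = 86.
Compare {F-α, F-ε}: crew travel cost 75 + fixed 13 = 88.
All other subsets cost ≥ 85. Minimum total cost: 81.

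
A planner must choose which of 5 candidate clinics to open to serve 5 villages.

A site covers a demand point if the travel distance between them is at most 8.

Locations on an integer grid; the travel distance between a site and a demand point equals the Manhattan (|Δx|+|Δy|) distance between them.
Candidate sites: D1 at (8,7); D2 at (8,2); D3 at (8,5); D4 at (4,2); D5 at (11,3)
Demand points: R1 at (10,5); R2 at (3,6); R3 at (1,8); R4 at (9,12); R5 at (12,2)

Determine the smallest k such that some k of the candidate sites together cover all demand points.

2

Coverage sets (demand points within 8 of each site):
  D1: {R1, R2, R3, R4}
  D2: {R1, R5}
  D3: {R1, R2, R4, R5}
  D4: {R2, R5}
  D5: {R1, R5}
No single site covers all 5 demand points.
But {D1, D2} covers everything, so the minimum is 2.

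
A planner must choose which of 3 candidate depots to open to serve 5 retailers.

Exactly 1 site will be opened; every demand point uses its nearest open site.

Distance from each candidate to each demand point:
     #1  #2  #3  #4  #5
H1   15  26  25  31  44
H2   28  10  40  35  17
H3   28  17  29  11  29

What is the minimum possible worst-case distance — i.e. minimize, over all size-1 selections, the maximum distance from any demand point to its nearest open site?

29

Open {H3}.
  Farthest demand point is #3 at distance 29 (to H3); all others are ≤ 29.
With {H2} the worst case is 40.
With {H1} the worst case is 44.
No size-1 selection achieves below 29.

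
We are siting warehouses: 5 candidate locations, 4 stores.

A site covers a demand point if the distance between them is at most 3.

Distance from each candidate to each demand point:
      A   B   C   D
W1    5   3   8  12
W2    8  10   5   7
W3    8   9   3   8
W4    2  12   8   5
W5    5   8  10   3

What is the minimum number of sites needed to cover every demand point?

Coverage sets (demand points within 3 of each site):
  W1: {B}
  W2: {}
  W3: {C}
  W4: {A}
  W5: {D}
No 3 sites suffice: every size-3 union leaves at least one demand point uncovered.
But {W1, W3, W4, W5} covers everything, so the minimum is 4.

4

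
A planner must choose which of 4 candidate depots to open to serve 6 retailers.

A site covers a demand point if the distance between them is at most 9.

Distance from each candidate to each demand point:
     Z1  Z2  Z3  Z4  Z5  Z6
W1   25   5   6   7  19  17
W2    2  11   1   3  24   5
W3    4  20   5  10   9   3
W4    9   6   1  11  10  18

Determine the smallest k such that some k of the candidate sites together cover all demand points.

Coverage sets (demand points within 9 of each site):
  W1: {Z2, Z3, Z4}
  W2: {Z1, Z3, Z4, Z6}
  W3: {Z1, Z3, Z5, Z6}
  W4: {Z1, Z2, Z3}
No single site covers all 6 demand points.
But {W1, W3} covers everything, so the minimum is 2.

2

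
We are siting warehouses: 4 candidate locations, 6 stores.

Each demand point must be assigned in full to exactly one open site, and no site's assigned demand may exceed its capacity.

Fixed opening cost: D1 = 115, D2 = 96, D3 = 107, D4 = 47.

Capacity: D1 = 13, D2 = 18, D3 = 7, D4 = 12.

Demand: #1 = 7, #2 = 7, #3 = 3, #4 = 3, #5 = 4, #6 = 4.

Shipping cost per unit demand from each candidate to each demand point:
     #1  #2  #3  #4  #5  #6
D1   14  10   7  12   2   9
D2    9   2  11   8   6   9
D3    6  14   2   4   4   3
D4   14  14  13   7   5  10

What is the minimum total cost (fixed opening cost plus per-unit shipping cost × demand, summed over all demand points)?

334

Open {D2, D4}; cheapest assignment that respects the capacities:
  D2 (cap 18, load 17): #1, #2, #3 — cost 7×9 + 7×2 + 3×11 = 110
  D4 (cap 12, load 11): #4, #5, #6 — cost 3×7 + 4×5 + 4×10 = 81
  Shipping 191, fixed 143 → total 334.
  Any other capacity-feasible assignment to {D2, D4} ships for at least 191.
Compare {D1, D2}: its best feasible assignment gives total 377.
Compare {D2, D3, D4}: its best feasible assignment gives total 386.
Every other set of open sites that can feasibly serve all demand totals ≥ 377 even under its best assignment. Minimum: 334.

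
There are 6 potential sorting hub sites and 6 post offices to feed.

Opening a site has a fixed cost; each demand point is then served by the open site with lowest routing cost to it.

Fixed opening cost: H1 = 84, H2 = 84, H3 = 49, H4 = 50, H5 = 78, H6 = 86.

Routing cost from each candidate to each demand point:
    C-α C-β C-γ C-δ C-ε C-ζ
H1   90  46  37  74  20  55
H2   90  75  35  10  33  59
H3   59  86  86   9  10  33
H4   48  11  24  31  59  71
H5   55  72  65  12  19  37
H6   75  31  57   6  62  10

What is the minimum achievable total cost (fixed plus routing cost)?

Open {H3, H4}: assign each demand point to its cheapest open site.
  C-α→H4 48, C-β→H4 11, C-γ→H4 24, C-δ→H3 9, C-ε→H3 10, C-ζ→H3 33
  routing cost 135, fixed 99 → total 234.
Compare {H4, H5}: routing cost 151 + fixed 128 = 279.
Compare {H4}: routing cost 244 + fixed 50 = 294.
Compare {H4, H6}: routing cost 158 + fixed 136 = 294.
All other subsets cost ≥ 279. Minimum total cost: 234.

234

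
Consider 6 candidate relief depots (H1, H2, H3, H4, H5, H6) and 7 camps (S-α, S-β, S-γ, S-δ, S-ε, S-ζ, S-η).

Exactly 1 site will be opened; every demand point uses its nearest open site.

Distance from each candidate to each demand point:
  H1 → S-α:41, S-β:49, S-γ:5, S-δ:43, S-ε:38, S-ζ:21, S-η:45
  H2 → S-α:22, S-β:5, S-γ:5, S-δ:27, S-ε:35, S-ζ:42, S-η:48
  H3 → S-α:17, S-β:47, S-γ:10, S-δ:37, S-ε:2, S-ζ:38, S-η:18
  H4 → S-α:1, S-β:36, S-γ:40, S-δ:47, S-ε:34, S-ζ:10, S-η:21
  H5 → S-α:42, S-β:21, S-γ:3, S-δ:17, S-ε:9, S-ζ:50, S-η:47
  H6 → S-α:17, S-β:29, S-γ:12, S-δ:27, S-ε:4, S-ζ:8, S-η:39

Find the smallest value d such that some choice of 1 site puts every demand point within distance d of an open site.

39

Open {H6}.
  Farthest demand point is S-η at distance 39 (to H6); all others are ≤ 39.
With {H3} the worst case is 47.
With {H4} the worst case is 47.
No size-1 selection achieves below 39.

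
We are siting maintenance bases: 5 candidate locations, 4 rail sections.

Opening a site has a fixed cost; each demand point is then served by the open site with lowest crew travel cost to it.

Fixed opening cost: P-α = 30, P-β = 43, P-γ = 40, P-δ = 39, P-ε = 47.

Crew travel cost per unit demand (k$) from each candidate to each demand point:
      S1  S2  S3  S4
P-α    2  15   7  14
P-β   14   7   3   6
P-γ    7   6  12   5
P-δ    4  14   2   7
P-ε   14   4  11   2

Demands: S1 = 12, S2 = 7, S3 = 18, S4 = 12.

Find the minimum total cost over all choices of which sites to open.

222

Open {P-δ, P-ε}: assign each demand point to its cheapest open site.
  S1→P-δ 12×4=48, S2→P-ε 7×4=28, S3→P-δ 18×2=36, S4→P-ε 12×2=24
  crew travel cost 136, fixed 86 → total 222.
Compare {P-α, P-δ, P-ε}: crew travel cost 112 + fixed 116 = 228.
Compare {P-α, P-β, P-ε}: crew travel cost 130 + fixed 120 = 250.
Compare {P-γ, P-δ, P-ε}: crew travel cost 136 + fixed 126 = 262.
All other subsets cost ≥ 228. Minimum total cost: 222.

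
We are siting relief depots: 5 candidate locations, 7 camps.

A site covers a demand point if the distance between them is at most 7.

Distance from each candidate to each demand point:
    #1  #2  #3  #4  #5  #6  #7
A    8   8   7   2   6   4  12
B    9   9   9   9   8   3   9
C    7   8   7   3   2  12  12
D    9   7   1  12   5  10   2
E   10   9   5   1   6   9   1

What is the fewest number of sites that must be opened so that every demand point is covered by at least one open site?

3

Coverage sets (demand points within 7 of each site):
  A: {#3, #4, #5, #6}
  B: {#6}
  C: {#1, #3, #4, #5}
  D: {#2, #3, #5, #7}
  E: {#3, #4, #5, #7}
No 2 sites suffice: every size-2 union leaves at least one demand point uncovered.
But {A, C, D} covers everything, so the minimum is 3.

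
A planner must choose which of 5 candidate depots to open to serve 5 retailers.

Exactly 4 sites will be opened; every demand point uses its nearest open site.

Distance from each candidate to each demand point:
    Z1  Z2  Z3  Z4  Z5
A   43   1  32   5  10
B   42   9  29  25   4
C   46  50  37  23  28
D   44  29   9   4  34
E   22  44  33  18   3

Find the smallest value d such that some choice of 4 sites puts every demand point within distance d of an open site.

Open {A, B, D, E}.
  Farthest demand point is Z1 at distance 22 (to E); all others are ≤ 22.
With {A, C, D, E} the worst case is 22.
With {B, C, D, E} the worst case is 22.
No size-4 selection achieves below 22.

22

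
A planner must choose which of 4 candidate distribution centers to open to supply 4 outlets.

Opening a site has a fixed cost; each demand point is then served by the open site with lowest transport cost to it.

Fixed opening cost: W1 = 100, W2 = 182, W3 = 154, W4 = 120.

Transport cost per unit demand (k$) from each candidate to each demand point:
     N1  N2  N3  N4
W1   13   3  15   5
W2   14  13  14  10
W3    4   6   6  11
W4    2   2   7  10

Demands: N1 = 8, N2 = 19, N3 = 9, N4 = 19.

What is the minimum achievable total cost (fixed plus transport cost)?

427

Open {W4}: assign each demand point to its cheapest open site.
  N1→W4 8×2=16, N2→W4 19×2=38, N3→W4 9×7=63, N4→W4 19×10=190
  transport cost 307, fixed 120 → total 427.
Compare {W1, W4}: transport cost 212 + fixed 220 = 432.
Compare {W1}: transport cost 391 + fixed 100 = 491.
Compare {W1, W3}: transport cost 238 + fixed 254 = 492.
All other subsets cost ≥ 432. Minimum total cost: 427.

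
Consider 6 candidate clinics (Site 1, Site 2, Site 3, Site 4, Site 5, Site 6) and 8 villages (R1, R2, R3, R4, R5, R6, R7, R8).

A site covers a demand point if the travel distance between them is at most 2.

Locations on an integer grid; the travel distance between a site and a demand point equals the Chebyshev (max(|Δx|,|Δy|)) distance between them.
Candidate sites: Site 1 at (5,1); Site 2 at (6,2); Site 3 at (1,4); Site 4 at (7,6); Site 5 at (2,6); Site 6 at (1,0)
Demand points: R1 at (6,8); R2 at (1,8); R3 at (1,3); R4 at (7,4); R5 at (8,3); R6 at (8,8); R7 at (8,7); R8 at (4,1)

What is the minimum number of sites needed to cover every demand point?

4

Coverage sets (demand points within 2 of each site):
  Site 1: {R8}
  Site 2: {R4, R5, R8}
  Site 3: {R3}
  Site 4: {R1, R4, R6, R7}
  Site 5: {R2}
  Site 6: {}
No 3 sites suffice: every size-3 union leaves at least one demand point uncovered.
But {Site 2, Site 3, Site 4, Site 5} covers everything, so the minimum is 4.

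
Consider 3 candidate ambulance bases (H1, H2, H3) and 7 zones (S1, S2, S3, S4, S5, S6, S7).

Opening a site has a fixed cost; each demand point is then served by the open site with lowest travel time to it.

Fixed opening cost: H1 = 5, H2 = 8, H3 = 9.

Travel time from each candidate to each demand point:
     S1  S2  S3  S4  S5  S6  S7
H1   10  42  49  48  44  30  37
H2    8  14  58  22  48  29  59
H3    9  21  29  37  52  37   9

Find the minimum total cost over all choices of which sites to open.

Open {H2, H3}: assign each demand point to its cheapest open site.
  S1→H2 8, S2→H2 14, S3→H3 29, S4→H2 22, S5→H2 48, S6→H2 29, S7→H3 9
  travel time 159, fixed 17 → total 176.
Compare {H1, H2, H3}: travel time 155 + fixed 22 = 177.
Compare {H1, H3}: travel time 179 + fixed 14 = 193.
Compare {H3}: travel time 194 + fixed 9 = 203.
All other subsets cost ≥ 177. Minimum total cost: 176.

176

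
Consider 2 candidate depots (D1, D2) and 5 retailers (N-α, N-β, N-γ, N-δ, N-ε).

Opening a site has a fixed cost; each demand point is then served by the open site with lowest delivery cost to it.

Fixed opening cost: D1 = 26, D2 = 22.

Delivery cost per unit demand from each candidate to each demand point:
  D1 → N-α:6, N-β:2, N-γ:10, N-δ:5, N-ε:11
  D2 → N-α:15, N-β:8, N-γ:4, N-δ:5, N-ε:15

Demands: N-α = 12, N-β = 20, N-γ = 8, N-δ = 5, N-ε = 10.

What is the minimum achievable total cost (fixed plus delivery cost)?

327

Open {D1, D2}: assign each demand point to its cheapest open site.
  N-α→D1 12×6=72, N-β→D1 20×2=40, N-γ→D2 8×4=32, N-δ→D1 5×5=25, N-ε→D1 10×11=110
  delivery cost 279, fixed 48 → total 327.
Compare {D1}: delivery cost 327 + fixed 26 = 353.
Compare {D2}: delivery cost 547 + fixed 22 = 569.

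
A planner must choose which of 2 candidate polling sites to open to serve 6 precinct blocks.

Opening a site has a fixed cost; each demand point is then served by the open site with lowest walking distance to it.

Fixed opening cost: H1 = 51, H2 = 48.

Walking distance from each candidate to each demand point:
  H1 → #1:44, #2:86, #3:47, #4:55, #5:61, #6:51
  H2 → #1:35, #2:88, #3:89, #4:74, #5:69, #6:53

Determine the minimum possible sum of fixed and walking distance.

Open {H1}: assign each demand point to its cheapest open site.
  #1→H1 44, #2→H1 86, #3→H1 47, #4→H1 55, #5→H1 61, #6→H1 51
  walking distance 344, fixed 51 → total 395.
Compare {H1, H2}: walking distance 335 + fixed 99 = 434.
Compare {H2}: walking distance 408 + fixed 48 = 456.

395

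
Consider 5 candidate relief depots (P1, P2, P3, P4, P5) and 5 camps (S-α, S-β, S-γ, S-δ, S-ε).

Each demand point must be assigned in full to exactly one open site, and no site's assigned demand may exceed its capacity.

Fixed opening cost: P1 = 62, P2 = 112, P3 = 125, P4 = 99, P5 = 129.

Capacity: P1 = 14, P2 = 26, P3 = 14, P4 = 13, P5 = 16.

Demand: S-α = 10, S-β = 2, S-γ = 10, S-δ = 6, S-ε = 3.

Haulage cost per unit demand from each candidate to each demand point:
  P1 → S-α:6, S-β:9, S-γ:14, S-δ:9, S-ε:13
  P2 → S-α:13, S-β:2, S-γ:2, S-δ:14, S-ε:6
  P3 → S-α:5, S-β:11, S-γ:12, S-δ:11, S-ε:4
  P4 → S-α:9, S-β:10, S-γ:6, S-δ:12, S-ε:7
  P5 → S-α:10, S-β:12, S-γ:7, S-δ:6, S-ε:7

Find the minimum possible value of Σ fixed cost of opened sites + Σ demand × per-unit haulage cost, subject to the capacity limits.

360

Open {P1, P2}; cheapest assignment that respects the capacities:
  P1 (cap 14, load 10): S-α — cost 10×6 = 60
  P2 (cap 26, load 21): S-β, S-γ, S-δ, S-ε — cost 2×2 + 10×2 + 6×14 + 3×6 = 126
  Shipping 186, fixed 174 → total 360.
  Any other capacity-feasible assignment to {P1, P2} ships for at least 186.
Compare {P2, P3}: its best feasible assignment gives total 407.
Compare {P2, P5}: its best feasible assignment gives total 419.
Every other set of open sites that can feasibly serve all demand totals ≥ 407 even under its best assignment. Minimum: 360.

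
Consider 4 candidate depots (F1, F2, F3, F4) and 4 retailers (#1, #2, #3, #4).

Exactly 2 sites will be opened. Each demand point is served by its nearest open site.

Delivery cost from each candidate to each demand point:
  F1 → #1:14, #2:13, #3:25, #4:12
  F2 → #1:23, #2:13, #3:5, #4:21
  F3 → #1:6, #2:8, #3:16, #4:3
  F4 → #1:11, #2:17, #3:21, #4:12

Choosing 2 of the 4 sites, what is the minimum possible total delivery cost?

22

Open {F2, F3}.
  #1→F3 6, #2→F3 8, #3→F2 5, #4→F3 3  ⇒ total 22.
Compare {F1, F3}: total 33.
Compare {F3, F4}: total 33.
No size-2 selection does better; minimum is 22.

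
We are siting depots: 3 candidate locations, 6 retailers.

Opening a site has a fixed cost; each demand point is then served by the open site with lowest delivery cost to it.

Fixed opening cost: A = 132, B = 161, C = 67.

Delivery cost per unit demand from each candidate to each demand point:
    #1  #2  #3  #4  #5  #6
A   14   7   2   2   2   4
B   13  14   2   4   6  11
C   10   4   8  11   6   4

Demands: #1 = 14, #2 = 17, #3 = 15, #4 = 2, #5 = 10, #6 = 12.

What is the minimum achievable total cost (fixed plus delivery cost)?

Open {A, C}: assign each demand point to its cheapest open site.
  #1→C 14×10=140, #2→C 17×4=68, #3→A 15×2=30, #4→A 2×2=4, #5→A 10×2=20, #6→A 12×4=48
  delivery cost 310, fixed 199 → total 509.
Compare {C}: delivery cost 458 + fixed 67 = 525.
Compare {A}: delivery cost 417 + fixed 132 = 549.
Compare {B, C}: delivery cost 354 + fixed 228 = 582.
All other subsets cost ≥ 525. Minimum total cost: 509.

509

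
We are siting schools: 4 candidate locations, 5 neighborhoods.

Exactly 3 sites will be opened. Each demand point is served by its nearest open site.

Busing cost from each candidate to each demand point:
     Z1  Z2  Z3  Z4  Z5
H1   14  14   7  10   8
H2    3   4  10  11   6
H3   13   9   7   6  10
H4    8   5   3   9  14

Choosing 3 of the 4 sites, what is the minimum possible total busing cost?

Open {H2, H3, H4}.
  Z1→H2 3, Z2→H2 4, Z3→H4 3, Z4→H3 6, Z5→H2 6  ⇒ total 22.
Compare {H1, H2, H4}: total 25.
Compare {H1, H2, H3}: total 26.
No size-3 selection does better; minimum is 22.

22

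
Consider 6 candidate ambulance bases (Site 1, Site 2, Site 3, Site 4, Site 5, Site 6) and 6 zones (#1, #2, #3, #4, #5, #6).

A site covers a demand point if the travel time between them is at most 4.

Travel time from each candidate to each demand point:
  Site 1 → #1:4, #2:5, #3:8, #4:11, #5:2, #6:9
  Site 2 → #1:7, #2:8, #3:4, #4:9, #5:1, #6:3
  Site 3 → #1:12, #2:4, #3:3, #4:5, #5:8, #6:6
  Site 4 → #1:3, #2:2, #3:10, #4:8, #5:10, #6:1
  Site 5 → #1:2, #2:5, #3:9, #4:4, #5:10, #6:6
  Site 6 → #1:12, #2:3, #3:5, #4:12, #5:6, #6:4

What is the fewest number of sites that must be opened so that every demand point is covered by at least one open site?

Coverage sets (demand points within 4 of each site):
  Site 1: {#1, #5}
  Site 2: {#3, #5, #6}
  Site 3: {#2, #3}
  Site 4: {#1, #2, #6}
  Site 5: {#1, #4}
  Site 6: {#2, #6}
No 2 sites suffice: every size-2 union leaves at least one demand point uncovered.
But {Site 2, Site 3, Site 5} covers everything, so the minimum is 3.

3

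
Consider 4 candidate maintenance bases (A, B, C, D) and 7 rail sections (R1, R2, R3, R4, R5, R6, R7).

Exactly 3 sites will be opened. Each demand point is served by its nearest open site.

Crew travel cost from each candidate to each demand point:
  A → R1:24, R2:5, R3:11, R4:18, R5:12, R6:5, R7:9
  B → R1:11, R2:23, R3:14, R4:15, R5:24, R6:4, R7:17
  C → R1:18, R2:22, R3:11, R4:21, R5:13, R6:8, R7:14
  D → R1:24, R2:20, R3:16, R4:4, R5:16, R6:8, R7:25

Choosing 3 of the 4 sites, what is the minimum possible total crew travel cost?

56

Open {A, B, D}.
  R1→B 11, R2→A 5, R3→A 11, R4→D 4, R5→A 12, R6→B 4, R7→A 9  ⇒ total 56.
Compare {A, C, D}: total 64.
Compare {A, B, C}: total 67.
No size-3 selection does better; minimum is 56.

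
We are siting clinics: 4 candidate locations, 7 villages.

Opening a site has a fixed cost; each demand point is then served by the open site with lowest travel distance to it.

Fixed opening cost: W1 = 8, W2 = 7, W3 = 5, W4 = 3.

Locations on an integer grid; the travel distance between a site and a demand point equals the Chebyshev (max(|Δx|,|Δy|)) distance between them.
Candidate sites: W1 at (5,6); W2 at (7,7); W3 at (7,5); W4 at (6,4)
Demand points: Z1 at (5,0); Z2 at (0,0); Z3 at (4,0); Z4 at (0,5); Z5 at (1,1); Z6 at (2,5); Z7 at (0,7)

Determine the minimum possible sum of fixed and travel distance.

38

Open {W4}: assign each demand point to its cheapest open site.
  Z1→W4 4, Z2→W4 6, Z3→W4 4, Z4→W4 6, Z5→W4 5, Z6→W4 4, Z7→W4 6
  travel distance 35, fixed 3 → total 38.
Compare {W1, W4}: travel distance 32 + fixed 11 = 43.
Compare {W3, W4}: travel distance 35 + fixed 8 = 43.
Compare {W1}: travel distance 36 + fixed 8 = 44.
All other subsets cost ≥ 43. Minimum total cost: 38.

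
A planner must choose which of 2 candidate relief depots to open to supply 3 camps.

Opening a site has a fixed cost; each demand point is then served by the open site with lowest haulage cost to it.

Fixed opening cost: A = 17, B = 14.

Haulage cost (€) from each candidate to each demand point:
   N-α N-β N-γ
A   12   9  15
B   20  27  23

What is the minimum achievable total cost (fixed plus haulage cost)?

Open {A}: assign each demand point to its cheapest open site.
  N-α→A 12, N-β→A 9, N-γ→A 15
  haulage cost 36, fixed 17 → total 53.
Compare {A, B}: haulage cost 36 + fixed 31 = 67.
Compare {B}: haulage cost 70 + fixed 14 = 84.

53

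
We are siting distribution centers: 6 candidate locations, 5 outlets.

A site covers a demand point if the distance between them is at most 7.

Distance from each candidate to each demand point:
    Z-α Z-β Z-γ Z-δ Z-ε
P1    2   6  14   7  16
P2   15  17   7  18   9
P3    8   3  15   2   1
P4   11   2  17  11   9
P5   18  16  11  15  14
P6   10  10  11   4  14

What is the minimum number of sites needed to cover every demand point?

Coverage sets (demand points within 7 of each site):
  P1: {Z-α, Z-β, Z-δ}
  P2: {Z-γ}
  P3: {Z-β, Z-δ, Z-ε}
  P4: {Z-β}
  P5: {}
  P6: {Z-δ}
No 2 sites suffice: every size-2 union leaves at least one demand point uncovered.
But {P1, P2, P3} covers everything, so the minimum is 3.

3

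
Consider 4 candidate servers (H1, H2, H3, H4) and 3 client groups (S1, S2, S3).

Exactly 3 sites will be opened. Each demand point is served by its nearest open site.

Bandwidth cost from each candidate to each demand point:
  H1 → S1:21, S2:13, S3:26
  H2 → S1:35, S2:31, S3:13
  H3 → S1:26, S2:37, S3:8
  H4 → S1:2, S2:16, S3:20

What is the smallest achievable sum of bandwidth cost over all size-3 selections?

Open {H1, H3, H4}.
  S1→H4 2, S2→H1 13, S3→H3 8  ⇒ total 23.
Compare {H2, H3, H4}: total 26.
Compare {H1, H2, H4}: total 28.
No size-3 selection does better; minimum is 23.

23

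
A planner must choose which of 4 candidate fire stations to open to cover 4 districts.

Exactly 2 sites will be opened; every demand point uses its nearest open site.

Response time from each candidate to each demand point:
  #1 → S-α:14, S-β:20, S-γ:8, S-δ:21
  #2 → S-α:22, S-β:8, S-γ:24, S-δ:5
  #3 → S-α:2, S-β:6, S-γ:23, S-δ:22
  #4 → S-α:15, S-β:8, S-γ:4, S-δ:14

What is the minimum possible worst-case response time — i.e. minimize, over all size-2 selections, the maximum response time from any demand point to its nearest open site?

14

Open {#1, #2}.
  Farthest demand point is S-α at response time 14 (to #1); all others are ≤ 14.
With {#1, #4} the worst case is 14.
With {#3, #4} the worst case is 14.
No size-2 selection achieves below 14.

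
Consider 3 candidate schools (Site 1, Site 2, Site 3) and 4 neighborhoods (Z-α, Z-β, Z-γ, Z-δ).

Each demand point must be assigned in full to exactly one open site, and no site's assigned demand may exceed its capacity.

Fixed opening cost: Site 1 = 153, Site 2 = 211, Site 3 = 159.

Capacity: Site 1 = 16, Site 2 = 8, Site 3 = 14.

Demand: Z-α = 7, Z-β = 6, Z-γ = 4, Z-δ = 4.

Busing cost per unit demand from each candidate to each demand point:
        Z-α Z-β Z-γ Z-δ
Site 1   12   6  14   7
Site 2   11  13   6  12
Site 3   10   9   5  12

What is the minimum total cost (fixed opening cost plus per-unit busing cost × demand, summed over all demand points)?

466

Open {Site 1, Site 3}; cheapest assignment that respects the capacities:
  Site 1 (cap 16, load 10): Z-β, Z-δ — cost 6×6 + 4×7 = 64
  Site 3 (cap 14, load 11): Z-α, Z-γ — cost 7×10 + 4×5 = 90
  Shipping 154, fixed 312 → total 466.
  Any other capacity-feasible assignment to {Site 1, Site 3} ships for at least 154.
Compare {Site 1, Site 2}: its best feasible assignment gives total 556.
Compare {Site 2, Site 3}: its best feasible assignment gives total 566.
Every other set of open sites that can feasibly serve all demand totals ≥ 556 even under its best assignment. Minimum: 466.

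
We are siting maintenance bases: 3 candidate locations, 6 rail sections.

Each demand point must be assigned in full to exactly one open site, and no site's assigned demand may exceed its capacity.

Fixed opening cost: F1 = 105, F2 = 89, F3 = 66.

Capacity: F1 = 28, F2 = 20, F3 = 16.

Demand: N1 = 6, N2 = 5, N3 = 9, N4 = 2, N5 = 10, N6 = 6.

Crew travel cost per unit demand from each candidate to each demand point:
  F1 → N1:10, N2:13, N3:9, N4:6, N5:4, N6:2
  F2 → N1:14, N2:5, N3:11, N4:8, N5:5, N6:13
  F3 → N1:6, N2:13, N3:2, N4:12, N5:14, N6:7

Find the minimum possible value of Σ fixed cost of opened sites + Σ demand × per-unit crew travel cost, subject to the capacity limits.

Open {F1, F3}; cheapest assignment that respects the capacities:
  F1 (cap 28, load 23): N2, N4, N5, N6 — cost 5×13 + 2×6 + 10×4 + 6×2 = 129
  F3 (cap 16, load 15): N1, N3 — cost 6×6 + 9×2 = 54
  Shipping 183, fixed 171 → total 354.
  Any other capacity-feasible assignment to {F1, F3} ships for at least 183.
Compare {F1, F2, F3}: its best feasible assignment gives total 403.
Compare {F1, F2}: its best feasible assignment gives total 434.
Every other set of open sites that can feasibly serve all demand totals ≥ 403 even under its best assignment. Minimum: 354.

354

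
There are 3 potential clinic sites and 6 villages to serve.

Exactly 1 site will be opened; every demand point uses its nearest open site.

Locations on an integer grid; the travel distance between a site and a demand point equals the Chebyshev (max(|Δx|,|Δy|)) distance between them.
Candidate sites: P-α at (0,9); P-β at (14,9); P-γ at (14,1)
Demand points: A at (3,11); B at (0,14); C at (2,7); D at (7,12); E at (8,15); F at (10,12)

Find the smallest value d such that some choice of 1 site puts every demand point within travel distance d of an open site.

Open {P-α}.
  Farthest demand point is F at travel distance 10 (to P-α); all others are ≤ 10.
With {P-β} the worst case is 14.
With {P-γ} the worst case is 14.
No size-1 selection achieves below 10.

10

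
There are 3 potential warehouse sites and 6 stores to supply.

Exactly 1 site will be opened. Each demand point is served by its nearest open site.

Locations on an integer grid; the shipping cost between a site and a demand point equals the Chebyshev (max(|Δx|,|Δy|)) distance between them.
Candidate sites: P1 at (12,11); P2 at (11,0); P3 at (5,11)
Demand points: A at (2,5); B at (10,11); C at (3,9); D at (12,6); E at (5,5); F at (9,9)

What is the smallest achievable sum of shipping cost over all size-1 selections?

30

Open {P3}.
  A→P3 6, B→P3 5, C→P3 2, D→P3 7, E→P3 6, F→P3 4  ⇒ total 30.
Compare {P1}: total 36.
Compare {P2}: total 50.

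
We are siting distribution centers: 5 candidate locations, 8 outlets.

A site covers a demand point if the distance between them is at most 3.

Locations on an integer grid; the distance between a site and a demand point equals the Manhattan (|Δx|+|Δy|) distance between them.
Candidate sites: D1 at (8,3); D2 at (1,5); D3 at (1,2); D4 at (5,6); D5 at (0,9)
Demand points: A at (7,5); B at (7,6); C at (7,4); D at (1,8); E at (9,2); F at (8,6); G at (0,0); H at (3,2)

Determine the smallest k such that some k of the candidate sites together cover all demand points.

4

Coverage sets (demand points within 3 of each site):
  D1: {A, C, E, F}
  D2: {D}
  D3: {G, H}
  D4: {A, B, F}
  D5: {D}
No 3 sites suffice: every size-3 union leaves at least one demand point uncovered.
But {D1, D2, D3, D4} covers everything, so the minimum is 4.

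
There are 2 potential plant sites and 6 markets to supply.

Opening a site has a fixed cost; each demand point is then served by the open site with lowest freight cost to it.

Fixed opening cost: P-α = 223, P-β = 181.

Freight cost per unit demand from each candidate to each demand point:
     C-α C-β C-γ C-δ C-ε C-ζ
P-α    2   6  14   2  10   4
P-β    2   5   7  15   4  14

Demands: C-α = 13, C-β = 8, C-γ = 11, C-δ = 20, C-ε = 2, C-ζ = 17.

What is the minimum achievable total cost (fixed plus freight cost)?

579

Open {P-α}: assign each demand point to its cheapest open site.
  C-α→P-α 13×2=26, C-β→P-α 8×6=48, C-γ→P-α 11×14=154, C-δ→P-α 20×2=40, C-ε→P-α 2×10=20, C-ζ→P-α 17×4=68
  freight cost 356, fixed 223 → total 579.
Compare {P-α, P-β}: freight cost 259 + fixed 404 = 663.
Compare {P-β}: freight cost 689 + fixed 181 = 870.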